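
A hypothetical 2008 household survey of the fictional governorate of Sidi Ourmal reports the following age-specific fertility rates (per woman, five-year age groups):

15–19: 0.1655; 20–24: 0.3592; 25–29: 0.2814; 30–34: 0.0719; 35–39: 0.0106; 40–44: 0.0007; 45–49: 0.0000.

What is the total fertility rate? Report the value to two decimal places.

Sum of ASFRs = 0.1655 + 0.3592 + 0.2814 + 0.0719 + 0.0106 + 0.0007 + 0.0000 = 0.8893
TFR = 5 × 0.8893 = 4.4465

4.45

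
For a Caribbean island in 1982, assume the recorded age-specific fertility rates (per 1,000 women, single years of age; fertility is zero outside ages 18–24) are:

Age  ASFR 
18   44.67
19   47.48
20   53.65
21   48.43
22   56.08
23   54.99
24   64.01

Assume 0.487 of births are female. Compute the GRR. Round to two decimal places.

0.18

Proportion female at birth = 0.487.
Sum of ASFRs = 44.67 + 47.48 + 53.65 + 48.43 + 56.08 + 54.99 + 64.01 = 369.31
TFR = 369.31 / 1000 = 0.36931
GRR = 0.487 × 0.36931 = 0.17985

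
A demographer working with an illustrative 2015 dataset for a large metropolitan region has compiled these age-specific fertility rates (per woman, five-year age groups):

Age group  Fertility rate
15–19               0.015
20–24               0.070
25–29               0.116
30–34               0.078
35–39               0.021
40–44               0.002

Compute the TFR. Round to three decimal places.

Sum of ASFRs = 0.015 + 0.070 + 0.116 + 0.078 + 0.021 + 0.002 = 0.302
TFR = 5 × 0.302 = 1.51

1.510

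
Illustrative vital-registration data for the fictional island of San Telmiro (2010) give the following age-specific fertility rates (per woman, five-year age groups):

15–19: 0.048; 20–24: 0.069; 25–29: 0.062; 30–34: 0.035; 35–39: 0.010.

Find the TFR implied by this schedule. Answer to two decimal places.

1.12

Sum of ASFRs = 0.048 + 0.069 + 0.062 + 0.035 + 0.010 = 0.224
TFR = 5 × 0.224 = 1.12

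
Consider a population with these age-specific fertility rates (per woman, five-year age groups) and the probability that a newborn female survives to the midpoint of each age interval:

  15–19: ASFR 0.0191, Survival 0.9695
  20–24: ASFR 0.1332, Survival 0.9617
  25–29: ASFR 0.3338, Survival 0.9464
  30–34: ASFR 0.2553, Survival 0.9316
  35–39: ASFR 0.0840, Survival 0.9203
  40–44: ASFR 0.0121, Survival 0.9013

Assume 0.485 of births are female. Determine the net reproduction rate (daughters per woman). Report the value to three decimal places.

Proportion female at birth = 0.485.
Each age group contributes 5 × ASFR × survival:
  15–19: 5 × 0.0191 × 0.9695 = 0.09259
  20–24: 5 × 0.1332 × 0.9617 = 0.64049
  25–29: 5 × 0.3338 × 0.9464 = 1.57954
  30–34: 5 × 0.2553 × 0.9316 = 1.18919
  35–39: 5 × 0.0840 × 0.9203 = 0.38653
  40–44: 5 × 0.0121 × 0.9013 = 0.05453
Sum = 3.94287
NRR = 0.485 × 3.94287 = 1.91229
NRR > 1, so each generation more than replaces itself.

1.912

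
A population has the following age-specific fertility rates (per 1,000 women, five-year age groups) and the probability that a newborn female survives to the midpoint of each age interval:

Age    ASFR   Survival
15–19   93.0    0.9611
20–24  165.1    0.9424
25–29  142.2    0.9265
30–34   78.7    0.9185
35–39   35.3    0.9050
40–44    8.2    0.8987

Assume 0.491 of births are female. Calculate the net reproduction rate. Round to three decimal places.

Proportion female at birth = 0.491.
Survival-weighted fertility by age (5·fₓ·Sₓ):
  15–19: 5 × 93.0/1000 × 0.9611 = 0.44691
  20–24: 5 × 165.1/1000 × 0.9424 = 0.77795
  25–29: 5 × 142.2/1000 × 0.9265 = 0.65874
  30–34: 5 × 78.7/1000 × 0.9185 = 0.36143
  35–39: 5 × 35.3/1000 × 0.9050 = 0.15973
  40–44: 5 × 8.2/1000 × 0.8987 = 0.03685
Sum = 2.44161
NRR = 0.491 × 2.44161 = 1.19883

1.199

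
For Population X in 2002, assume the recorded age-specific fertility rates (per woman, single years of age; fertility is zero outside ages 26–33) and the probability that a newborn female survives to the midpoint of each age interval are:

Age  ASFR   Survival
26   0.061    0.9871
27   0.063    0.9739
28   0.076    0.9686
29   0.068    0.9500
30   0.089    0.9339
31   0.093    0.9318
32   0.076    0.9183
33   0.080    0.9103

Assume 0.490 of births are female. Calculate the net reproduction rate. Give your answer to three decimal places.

Proportion female at birth = 0.490.
Survival-weighted fertility by age (1·fₓ·Sₓ):
  26: 1 × 0.061 × 0.9871 = 0.06021
  27: 1 × 0.063 × 0.9739 = 0.06136
  28: 1 × 0.076 × 0.9686 = 0.07361
  29: 1 × 0.068 × 0.9500 = 0.06460
  30: 1 × 0.089 × 0.9339 = 0.08312
  31: 1 × 0.093 × 0.9318 = 0.08666
  32: 1 × 0.076 × 0.9183 = 0.06979
  33: 1 × 0.080 × 0.9103 = 0.07282
Sum = 0.57217
NRR = 0.490 × 0.57217 = 0.28036

0.280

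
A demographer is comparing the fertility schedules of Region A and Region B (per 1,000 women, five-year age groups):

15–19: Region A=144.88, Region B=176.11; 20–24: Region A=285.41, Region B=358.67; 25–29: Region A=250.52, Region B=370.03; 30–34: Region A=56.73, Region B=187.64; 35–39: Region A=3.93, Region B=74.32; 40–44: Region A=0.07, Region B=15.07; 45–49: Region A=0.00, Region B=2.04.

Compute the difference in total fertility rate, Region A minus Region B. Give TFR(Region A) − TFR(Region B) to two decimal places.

-2.21

Region A:
  Sum of ASFRs = 144.88 + 285.41 + 250.52 + 56.73 + 3.93 + 0.07 + 0.00 = 741.54
  TFR = 5 × 741.54 / 1000 = 3.7077
Region B:
  Sum of ASFRs = 176.11 + 358.67 + 370.03 + 187.64 + 74.32 + 15.07 + 2.04 = 1183.88
  TFR = 5 × 1183.88 / 1000 = 5.9194
Difference = 3.7077 − 5.9194 = -2.2117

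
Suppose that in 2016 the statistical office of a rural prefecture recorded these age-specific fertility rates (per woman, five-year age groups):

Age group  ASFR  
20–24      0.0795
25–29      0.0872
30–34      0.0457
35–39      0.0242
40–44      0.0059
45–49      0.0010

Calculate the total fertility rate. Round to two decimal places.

1.22

Sum of ASFRs = 0.0795 + 0.0872 + 0.0457 + 0.0242 + 0.0059 + 0.0010 = 0.2435
TFR = 5 × 0.2435 = 1.2175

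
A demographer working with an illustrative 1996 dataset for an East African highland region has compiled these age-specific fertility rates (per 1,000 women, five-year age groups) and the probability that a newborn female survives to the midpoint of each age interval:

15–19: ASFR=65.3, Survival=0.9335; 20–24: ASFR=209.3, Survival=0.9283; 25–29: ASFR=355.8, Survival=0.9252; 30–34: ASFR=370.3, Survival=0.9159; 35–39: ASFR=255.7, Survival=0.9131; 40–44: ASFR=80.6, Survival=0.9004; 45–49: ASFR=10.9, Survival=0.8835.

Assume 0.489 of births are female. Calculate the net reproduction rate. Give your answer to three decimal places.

Proportion female at birth = 0.489.
Per-age-group product (5 × ASFR × survival probability):
  15–19: 5 × 65.3/1000 × 0.9335 = 0.30479
  20–24: 5 × 209.3/1000 × 0.9283 = 0.97147
  25–29: 5 × 355.8/1000 × 0.9252 = 1.64593
  30–34: 5 × 370.3/1000 × 0.9159 = 1.69579
  35–39: 5 × 255.7/1000 × 0.9131 = 1.16740
  40–44: 5 × 80.6/1000 × 0.9004 = 0.36286
  45–49: 5 × 10.9/1000 × 0.8835 = 0.04815
Sum = 6.19639
NRR = 0.489 × 6.19639 = 3.03003

3.030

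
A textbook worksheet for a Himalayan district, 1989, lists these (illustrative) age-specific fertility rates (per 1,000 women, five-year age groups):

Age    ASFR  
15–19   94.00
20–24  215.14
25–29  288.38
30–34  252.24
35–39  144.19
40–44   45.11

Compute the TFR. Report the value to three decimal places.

Sum of ASFRs = 94.00 + 215.14 + 288.38 + 252.24 + 144.19 + 45.11 = 1039.06
TFR = 5 × 1039.06 / 1000 = 5.1953

5.195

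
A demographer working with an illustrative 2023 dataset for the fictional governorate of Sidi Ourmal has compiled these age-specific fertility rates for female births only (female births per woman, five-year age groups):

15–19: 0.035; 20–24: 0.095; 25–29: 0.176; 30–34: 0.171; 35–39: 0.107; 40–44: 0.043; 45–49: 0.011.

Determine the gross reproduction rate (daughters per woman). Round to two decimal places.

3.19

Sum of female ASFRs = 0.035 + 0.095 + 0.176 + 0.171 + 0.107 + 0.043 + 0.011 = 0.638
GRR = 5 × 0.638 = 3.19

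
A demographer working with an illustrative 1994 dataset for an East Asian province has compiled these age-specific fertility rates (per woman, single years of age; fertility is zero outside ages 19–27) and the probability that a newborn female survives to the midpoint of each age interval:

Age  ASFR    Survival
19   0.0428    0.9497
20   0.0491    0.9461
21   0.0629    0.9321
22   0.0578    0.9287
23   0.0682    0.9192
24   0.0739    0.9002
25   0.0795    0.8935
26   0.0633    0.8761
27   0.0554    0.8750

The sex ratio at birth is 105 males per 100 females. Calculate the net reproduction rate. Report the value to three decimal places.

0.246

Proportion female at birth = 100 / (100 + 105) = 0.48780.
Per-age-group product (1 × ASFR × survival probability):
  19: 1 × 0.0428 × 0.9497 = 0.04065
  20: 1 × 0.0491 × 0.9461 = 0.04645
  21: 1 × 0.0629 × 0.9321 = 0.05863
  22: 1 × 0.0578 × 0.9287 = 0.05368
  23: 1 × 0.0682 × 0.9192 = 0.06269
  24: 1 × 0.0739 × 0.9002 = 0.06652
  25: 1 × 0.0795 × 0.8935 = 0.07103
  26: 1 × 0.0633 × 0.8761 = 0.05546
  27: 1 × 0.0554 × 0.8750 = 0.04848
Sum = 0.50359
NRR = 0.48780 × 0.50359 = 0.24565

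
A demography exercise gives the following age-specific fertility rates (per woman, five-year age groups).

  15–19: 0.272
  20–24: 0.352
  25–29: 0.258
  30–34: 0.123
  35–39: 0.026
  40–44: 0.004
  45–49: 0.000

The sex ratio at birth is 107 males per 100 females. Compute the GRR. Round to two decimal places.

2.50

Proportion female at birth = 100 / (100 + 107) = 0.48309.
Sum of ASFRs = 0.272 + 0.352 + 0.258 + 0.123 + 0.026 + 0.004 + 0.000 = 1.035
TFR = 5 × 1.035 = 5.175
GRR = 0.48309 × 5.175 = 2.49999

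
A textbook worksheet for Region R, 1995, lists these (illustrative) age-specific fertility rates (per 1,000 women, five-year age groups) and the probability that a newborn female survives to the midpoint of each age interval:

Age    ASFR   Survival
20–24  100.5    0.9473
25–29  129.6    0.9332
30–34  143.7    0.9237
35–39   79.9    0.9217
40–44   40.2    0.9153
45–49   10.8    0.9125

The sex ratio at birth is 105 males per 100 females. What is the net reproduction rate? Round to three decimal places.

1.144

Proportion female at birth = 100 / (100 + 105) = 0.48780.
Per-age-group product (5 × ASFR × survival probability):
  20–24: 5 × 100.5/1000 × 0.9473 = 0.47602
  25–29: 5 × 129.6/1000 × 0.9332 = 0.60471
  30–34: 5 × 143.7/1000 × 0.9237 = 0.66368
  35–39: 5 × 79.9/1000 × 0.9217 = 0.36822
  40–44: 5 × 40.2/1000 × 0.9153 = 0.18398
  45–49: 5 × 10.8/1000 × 0.9125 = 0.04928
Sum = 2.34589
NRR = 0.48780 × 2.34589 = 1.14433
With NRR above 1 the population is above replacement fertility.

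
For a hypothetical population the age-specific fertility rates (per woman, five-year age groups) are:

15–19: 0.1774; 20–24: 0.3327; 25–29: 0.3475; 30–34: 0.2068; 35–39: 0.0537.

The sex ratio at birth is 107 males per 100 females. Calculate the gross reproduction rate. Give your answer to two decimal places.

2.70

Proportion female at birth = 100 / (100 + 107) = 0.48309.
Sum of ASFRs = 0.1774 + 0.3327 + 0.3475 + 0.2068 + 0.0537 = 1.1181
TFR = 5 × 1.1181 = 5.5905
GRR = 0.48309 × 5.5905 = 2.70071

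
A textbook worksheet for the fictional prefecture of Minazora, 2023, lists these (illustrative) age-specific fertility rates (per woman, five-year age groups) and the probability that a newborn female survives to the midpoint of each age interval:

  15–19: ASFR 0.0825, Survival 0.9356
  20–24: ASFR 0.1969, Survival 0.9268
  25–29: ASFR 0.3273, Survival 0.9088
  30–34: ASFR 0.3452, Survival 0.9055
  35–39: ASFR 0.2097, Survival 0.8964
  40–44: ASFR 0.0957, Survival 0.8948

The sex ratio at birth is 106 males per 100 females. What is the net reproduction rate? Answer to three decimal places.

2.775

Proportion female at birth = 100 / (100 + 106) = 0.48544.
Survival-weighted fertility by age (5·fₓ·Sₓ):
  15–19: 5 × 0.0825 × 0.9356 = 0.38594
  20–24: 5 × 0.1969 × 0.9268 = 0.91243
  25–29: 5 × 0.3273 × 0.9088 = 1.48725
  30–34: 5 × 0.3452 × 0.9055 = 1.56289
  35–39: 5 × 0.2097 × 0.8964 = 0.93988
  40–44: 5 × 0.0957 × 0.8948 = 0.42816
Sum = 5.71655
NRR = 0.48544 × 5.71655 = 2.77504
An NRR exceeding 1 indicates intrinsic growth under these rates.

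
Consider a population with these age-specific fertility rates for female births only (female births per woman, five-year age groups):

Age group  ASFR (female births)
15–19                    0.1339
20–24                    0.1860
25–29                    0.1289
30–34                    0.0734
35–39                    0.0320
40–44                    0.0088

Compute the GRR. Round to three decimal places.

2.815

Sum of female ASFRs = 0.1339 + 0.1860 + 0.1289 + 0.0734 + 0.0320 + 0.0088 = 0.5630
GRR = 5 × 0.5630 = 2.815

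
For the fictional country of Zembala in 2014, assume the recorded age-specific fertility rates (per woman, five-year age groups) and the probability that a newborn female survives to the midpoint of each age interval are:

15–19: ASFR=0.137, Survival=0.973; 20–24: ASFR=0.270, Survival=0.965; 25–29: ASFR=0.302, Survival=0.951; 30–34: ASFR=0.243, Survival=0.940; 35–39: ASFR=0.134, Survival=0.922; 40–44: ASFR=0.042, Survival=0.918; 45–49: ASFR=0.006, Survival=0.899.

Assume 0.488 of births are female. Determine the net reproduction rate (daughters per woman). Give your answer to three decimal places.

2.628

Proportion female at birth = 0.488.
Per-age-group product (5 × ASFR × survival probability):
  15–19: 5 × 0.137 × 0.973 = 0.66651
  20–24: 5 × 0.270 × 0.965 = 1.30275
  25–29: 5 × 0.302 × 0.951 = 1.43601
  30–34: 5 × 0.243 × 0.940 = 1.14210
  35–39: 5 × 0.134 × 0.922 = 0.61774
  40–44: 5 × 0.042 × 0.918 = 0.19278
  45–49: 5 × 0.006 × 0.899 = 0.02697
Sum = 5.38486
NRR = 0.488 × 5.38486 = 2.62781
With NRR above 1 the population is above replacement fertility.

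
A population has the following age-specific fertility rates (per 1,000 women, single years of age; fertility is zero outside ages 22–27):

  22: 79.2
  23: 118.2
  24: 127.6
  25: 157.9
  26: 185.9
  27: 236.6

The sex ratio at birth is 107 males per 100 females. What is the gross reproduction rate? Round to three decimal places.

0.437

Proportion female at birth = 100 / (100 + 107) = 0.48309.
Sum of ASFRs = 79.2 + 118.2 + 127.6 + 157.9 + 185.9 + 236.6 = 905.4
TFR = 905.4 / 1000 = 0.9054
GRR = 0.48309 × 0.9054 = 0.43739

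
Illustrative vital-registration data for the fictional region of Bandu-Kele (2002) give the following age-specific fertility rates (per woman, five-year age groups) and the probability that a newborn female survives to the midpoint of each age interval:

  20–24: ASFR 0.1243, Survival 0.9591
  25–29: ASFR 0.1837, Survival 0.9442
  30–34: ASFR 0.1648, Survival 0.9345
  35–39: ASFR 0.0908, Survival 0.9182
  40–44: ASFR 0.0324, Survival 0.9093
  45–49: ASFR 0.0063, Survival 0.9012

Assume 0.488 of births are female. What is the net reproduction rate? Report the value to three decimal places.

1.379

Proportion female at birth = 0.488.
Survival-weighted fertility by age (5·fₓ·Sₓ):
  20–24: 5 × 0.1243 × 0.9591 = 0.59608
  25–29: 5 × 0.1837 × 0.9442 = 0.86725
  30–34: 5 × 0.1648 × 0.9345 = 0.77003
  35–39: 5 × 0.0908 × 0.9182 = 0.41686
  40–44: 5 × 0.0324 × 0.9093 = 0.14731
  45–49: 5 × 0.0063 × 0.9012 = 0.02839
Sum = 2.82592
NRR = 0.488 × 2.82592 = 1.37905
NRR > 1, so each generation more than replaces itself.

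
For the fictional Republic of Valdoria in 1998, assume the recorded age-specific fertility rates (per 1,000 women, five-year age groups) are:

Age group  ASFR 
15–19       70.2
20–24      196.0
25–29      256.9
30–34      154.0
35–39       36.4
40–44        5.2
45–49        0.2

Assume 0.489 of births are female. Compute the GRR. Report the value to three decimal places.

Proportion female at birth = 0.489.
Sum of ASFRs = 70.2 + 196.0 + 256.9 + 154.0 + 36.4 + 5.2 + 0.2 = 718.9
TFR = 5 × 718.9 / 1000 = 3.5945
GRR = 0.489 × 3.5945 = 1.75771

1.758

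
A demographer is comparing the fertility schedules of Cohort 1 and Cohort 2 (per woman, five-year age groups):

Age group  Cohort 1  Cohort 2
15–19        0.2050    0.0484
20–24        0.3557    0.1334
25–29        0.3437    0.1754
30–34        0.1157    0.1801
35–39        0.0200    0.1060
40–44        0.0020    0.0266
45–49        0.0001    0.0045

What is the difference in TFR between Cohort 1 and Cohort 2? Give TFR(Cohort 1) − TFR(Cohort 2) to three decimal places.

Cohort 1:
  Sum of ASFRs = 0.2050 + 0.3557 + 0.3437 + 0.1157 + 0.0200 + 0.0020 + 0.0001 = 1.0422
  TFR = 5 × 1.0422 = 5.211
Cohort 2:
  Sum of ASFRs = 0.0484 + 0.1334 + 0.1754 + 0.1801 + 0.1060 + 0.0266 + 0.0045 = 0.6744
  TFR = 5 × 0.6744 = 3.372
Difference = 5.211 − 3.372 = 1.839

1.839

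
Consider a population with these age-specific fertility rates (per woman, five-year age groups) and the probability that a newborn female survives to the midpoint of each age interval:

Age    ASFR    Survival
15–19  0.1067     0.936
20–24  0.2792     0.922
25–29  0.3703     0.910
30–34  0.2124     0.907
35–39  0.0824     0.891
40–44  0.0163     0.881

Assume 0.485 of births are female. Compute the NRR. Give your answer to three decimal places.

2.364

Proportion female at birth = 0.485.
Per-age-group product (5 × ASFR × survival probability):
  15–19: 5 × 0.1067 × 0.936 = 0.49936
  20–24: 5 × 0.2792 × 0.922 = 1.28711
  25–29: 5 × 0.3703 × 0.910 = 1.68487
  30–34: 5 × 0.2124 × 0.907 = 0.96323
  35–39: 5 × 0.0824 × 0.891 = 0.36709
  40–44: 5 × 0.0163 × 0.881 = 0.07180
Sum = 4.87346
NRR = 0.485 × 4.87346 = 2.36363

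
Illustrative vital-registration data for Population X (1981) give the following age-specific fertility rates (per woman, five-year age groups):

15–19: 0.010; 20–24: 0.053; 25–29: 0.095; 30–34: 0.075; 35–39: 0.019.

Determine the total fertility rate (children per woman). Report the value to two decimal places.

Sum of ASFRs = 0.010 + 0.053 + 0.095 + 0.075 + 0.019 = 0.252
TFR = 5 × 0.252 = 1.26

1.26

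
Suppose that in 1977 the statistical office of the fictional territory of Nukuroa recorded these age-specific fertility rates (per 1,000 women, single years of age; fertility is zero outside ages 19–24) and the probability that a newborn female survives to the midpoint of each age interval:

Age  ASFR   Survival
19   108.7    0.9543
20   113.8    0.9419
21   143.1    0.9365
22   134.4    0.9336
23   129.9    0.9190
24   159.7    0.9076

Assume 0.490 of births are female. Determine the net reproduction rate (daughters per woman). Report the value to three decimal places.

0.360

Proportion female at birth = 0.490.
Per-age-group product (1 × ASFR × survival probability):
  19: 1 × 108.7/1000 × 0.9543 = 0.10373
  20: 1 × 113.8/1000 × 0.9419 = 0.10719
  21: 1 × 143.1/1000 × 0.9365 = 0.13401
  22: 1 × 134.4/1000 × 0.9336 = 0.12548
  23: 1 × 129.9/1000 × 0.9190 = 0.11938
  24: 1 × 159.7/1000 × 0.9076 = 0.14494
Sum = 0.73473
NRR = 0.490 × 0.73473 = 0.36002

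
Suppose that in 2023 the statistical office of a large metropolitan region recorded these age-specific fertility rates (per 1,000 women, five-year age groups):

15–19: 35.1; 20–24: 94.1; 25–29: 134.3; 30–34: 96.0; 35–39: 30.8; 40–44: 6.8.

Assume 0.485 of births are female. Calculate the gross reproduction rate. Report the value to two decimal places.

0.96

Proportion female at birth = 0.485.
Sum of ASFRs = 35.1 + 94.1 + 134.3 + 96.0 + 30.8 + 6.8 = 397.1
TFR = 5 × 397.1 / 1000 = 1.9855
GRR = 0.485 × 1.9855 = 0.96297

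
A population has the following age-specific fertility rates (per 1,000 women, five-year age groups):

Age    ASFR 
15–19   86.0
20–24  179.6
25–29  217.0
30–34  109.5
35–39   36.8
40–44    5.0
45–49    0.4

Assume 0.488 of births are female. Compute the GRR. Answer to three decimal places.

1.548

Proportion female at birth = 0.488.
Sum of ASFRs = 86.0 + 179.6 + 217.0 + 109.5 + 36.8 + 5.0 + 0.4 = 634.3
TFR = 5 × 634.3 / 1000 = 3.1715
GRR = 0.488 × 3.1715 = 1.54769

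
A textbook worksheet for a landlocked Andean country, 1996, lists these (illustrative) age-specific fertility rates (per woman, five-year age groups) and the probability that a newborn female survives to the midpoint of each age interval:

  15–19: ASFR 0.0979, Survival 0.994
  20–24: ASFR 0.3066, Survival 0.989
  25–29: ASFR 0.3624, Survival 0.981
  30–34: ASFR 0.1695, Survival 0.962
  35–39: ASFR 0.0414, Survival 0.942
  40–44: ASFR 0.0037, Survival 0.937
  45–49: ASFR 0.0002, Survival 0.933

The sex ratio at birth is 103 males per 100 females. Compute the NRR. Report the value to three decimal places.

Proportion female at birth = 100 / (100 + 103) = 0.49261.
Per-age-group product (5 × ASFR × survival probability):
  15–19: 5 × 0.0979 × 0.994 = 0.48656
  20–24: 5 × 0.3066 × 0.989 = 1.51614
  25–29: 5 × 0.3624 × 0.981 = 1.77757
  30–34: 5 × 0.1695 × 0.962 = 0.81530
  35–39: 5 × 0.0414 × 0.942 = 0.19499
  40–44: 5 × 0.0037 × 0.937 = 0.01733
  45–49: 5 × 0.0002 × 0.933 = 0.00093
Sum = 4.80882
NRR = 0.49261 × 4.80882 = 2.36887
With NRR above 1 the population is above replacement fertility.

2.369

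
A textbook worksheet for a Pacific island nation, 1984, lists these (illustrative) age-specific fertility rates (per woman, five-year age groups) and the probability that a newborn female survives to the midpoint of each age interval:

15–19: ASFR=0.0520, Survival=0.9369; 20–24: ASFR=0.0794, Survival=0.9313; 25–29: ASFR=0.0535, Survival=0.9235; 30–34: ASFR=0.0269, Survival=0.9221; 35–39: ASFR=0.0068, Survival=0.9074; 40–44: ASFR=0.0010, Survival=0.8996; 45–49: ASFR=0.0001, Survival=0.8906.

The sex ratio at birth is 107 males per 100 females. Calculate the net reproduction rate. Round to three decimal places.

0.493

Proportion female at birth = 100 / (100 + 107) = 0.48309.
Per-age-group product (5 × ASFR × survival probability):
  15–19: 5 × 0.0520 × 0.9369 = 0.24359
  20–24: 5 × 0.0794 × 0.9313 = 0.36973
  25–29: 5 × 0.0535 × 0.9235 = 0.24704
  30–34: 5 × 0.0269 × 0.9221 = 0.12402
  35–39: 5 × 0.0068 × 0.9074 = 0.03085
  40–44: 5 × 0.0010 × 0.8996 = 0.00450
  45–49: 5 × 0.0001 × 0.8906 = 0.00045
Sum = 1.02018
NRR = 0.48309 × 1.02018 = 0.49284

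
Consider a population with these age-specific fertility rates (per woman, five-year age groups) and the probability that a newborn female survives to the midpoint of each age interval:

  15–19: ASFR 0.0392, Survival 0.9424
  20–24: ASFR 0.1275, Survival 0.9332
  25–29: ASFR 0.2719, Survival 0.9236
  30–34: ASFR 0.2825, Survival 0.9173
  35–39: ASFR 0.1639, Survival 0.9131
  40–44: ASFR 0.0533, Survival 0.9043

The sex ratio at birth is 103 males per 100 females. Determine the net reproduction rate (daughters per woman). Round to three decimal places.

2.128

Proportion female at birth = 100 / (100 + 103) = 0.49261.
Each age group contributes 5 × ASFR × survival:
  15–19: 5 × 0.0392 × 0.9424 = 0.18471
  20–24: 5 × 0.1275 × 0.9332 = 0.59492
  25–29: 5 × 0.2719 × 0.9236 = 1.25563
  30–34: 5 × 0.2825 × 0.9173 = 1.29569
  35–39: 5 × 0.1639 × 0.9131 = 0.74829
  40–44: 5 × 0.0533 × 0.9043 = 0.24100
Sum = 4.32024
NRR = 0.49261 × 4.32024 = 2.12819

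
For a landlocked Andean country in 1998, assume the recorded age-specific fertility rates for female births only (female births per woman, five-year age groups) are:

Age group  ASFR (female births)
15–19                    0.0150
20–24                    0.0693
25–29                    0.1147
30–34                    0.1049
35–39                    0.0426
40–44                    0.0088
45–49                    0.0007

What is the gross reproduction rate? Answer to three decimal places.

Sum of female ASFRs = 0.0150 + 0.0693 + 0.1147 + 0.1049 + 0.0426 + 0.0088 + 0.0007 = 0.3560
GRR = 5 × 0.3560 = 1.78

1.780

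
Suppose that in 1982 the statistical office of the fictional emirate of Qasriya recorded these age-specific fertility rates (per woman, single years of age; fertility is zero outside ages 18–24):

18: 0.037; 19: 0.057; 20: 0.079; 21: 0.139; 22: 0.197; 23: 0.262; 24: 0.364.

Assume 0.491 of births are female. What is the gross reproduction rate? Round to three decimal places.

0.557

Proportion female at birth = 0.491.
Sum of ASFRs = 0.037 + 0.057 + 0.079 + 0.139 + 0.197 + 0.262 + 0.364 = 1.135
TFR = 1.135
GRR = 0.491 × 1.135 = 0.55729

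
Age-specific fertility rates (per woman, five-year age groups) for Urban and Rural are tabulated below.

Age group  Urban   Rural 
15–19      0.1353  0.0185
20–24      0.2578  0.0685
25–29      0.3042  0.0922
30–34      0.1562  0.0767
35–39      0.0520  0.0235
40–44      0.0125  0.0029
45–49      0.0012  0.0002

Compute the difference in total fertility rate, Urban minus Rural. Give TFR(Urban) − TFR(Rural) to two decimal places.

3.18

Urban:
  Sum of ASFRs = 0.1353 + 0.2578 + 0.3042 + 0.1562 + 0.0520 + 0.0125 + 0.0012 = 0.9192
  TFR = 5 × 0.9192 = 4.596
Rural:
  Sum of ASFRs = 0.0185 + 0.0685 + 0.0922 + 0.0767 + 0.0235 + 0.0029 + 0.0002 = 0.2825
  TFR = 5 × 0.2825 = 1.4125
Difference = 4.596 − 1.4125 = 3.1835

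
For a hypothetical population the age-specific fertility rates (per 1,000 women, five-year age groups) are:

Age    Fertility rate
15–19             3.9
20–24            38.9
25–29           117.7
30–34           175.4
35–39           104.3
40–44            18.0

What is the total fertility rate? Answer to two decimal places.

Sum of ASFRs = 3.9 + 38.9 + 117.7 + 175.4 + 104.3 + 18.0 = 458.2
TFR = 5 × 458.2 / 1000 = 2.291

2.29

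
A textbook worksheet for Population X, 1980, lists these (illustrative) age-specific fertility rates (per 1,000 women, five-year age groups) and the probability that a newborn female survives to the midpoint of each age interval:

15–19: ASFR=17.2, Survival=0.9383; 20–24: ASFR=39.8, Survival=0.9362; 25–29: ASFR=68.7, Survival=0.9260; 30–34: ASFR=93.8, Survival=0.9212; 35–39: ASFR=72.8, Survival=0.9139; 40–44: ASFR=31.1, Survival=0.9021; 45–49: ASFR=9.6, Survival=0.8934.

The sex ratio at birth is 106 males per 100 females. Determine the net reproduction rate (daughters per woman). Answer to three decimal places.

Proportion female at birth = 100 / (100 + 106) = 0.48544.
Survival-weighted fertility by age (5·fₓ·Sₓ):
  15–19: 5 × 17.2/1000 × 0.9383 = 0.08069
  20–24: 5 × 39.8/1000 × 0.9362 = 0.18630
  25–29: 5 × 68.7/1000 × 0.9260 = 0.31808
  30–34: 5 × 93.8/1000 × 0.9212 = 0.43204
  35–39: 5 × 72.8/1000 × 0.9139 = 0.33266
  40–44: 5 × 31.1/1000 × 0.9021 = 0.14028
  45–49: 5 × 9.6/1000 × 0.8934 = 0.04288
Sum = 1.53293
NRR = 0.48544 × 1.53293 = 0.74415

0.744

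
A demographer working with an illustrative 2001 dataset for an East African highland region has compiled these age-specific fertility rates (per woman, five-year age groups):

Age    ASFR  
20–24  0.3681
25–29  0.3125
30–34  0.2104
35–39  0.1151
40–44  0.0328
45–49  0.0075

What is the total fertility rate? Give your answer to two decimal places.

Sum of ASFRs = 0.3681 + 0.3125 + 0.2104 + 0.1151 + 0.0328 + 0.0075 = 1.0464
TFR = 5 × 1.0464 = 5.232

5.23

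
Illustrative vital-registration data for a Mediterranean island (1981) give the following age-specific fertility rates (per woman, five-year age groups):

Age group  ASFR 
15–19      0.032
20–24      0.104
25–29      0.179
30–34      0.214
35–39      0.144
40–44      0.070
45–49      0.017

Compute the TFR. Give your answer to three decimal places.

Sum of ASFRs = 0.032 + 0.104 + 0.179 + 0.214 + 0.144 + 0.070 + 0.017 = 0.760
TFR = 5 × 0.760 = 3.8

3.800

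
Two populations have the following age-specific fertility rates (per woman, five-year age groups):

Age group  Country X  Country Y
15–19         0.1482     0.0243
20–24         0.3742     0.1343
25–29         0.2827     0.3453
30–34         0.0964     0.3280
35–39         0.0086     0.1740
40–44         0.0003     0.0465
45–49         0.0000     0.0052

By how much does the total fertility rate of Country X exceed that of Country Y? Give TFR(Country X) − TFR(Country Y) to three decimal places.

Country X:
  Sum of ASFRs = 0.1482 + 0.3742 + 0.2827 + 0.0964 + 0.0086 + 0.0003 + 0.0000 = 0.9104
  TFR = 5 × 0.9104 = 4.552
Country Y:
  Sum of ASFRs = 0.0243 + 0.1343 + 0.3453 + 0.3280 + 0.1740 + 0.0465 + 0.0052 = 1.0576
  TFR = 5 × 1.0576 = 5.288
Difference = 4.552 − 5.288 = -0.736

-0.736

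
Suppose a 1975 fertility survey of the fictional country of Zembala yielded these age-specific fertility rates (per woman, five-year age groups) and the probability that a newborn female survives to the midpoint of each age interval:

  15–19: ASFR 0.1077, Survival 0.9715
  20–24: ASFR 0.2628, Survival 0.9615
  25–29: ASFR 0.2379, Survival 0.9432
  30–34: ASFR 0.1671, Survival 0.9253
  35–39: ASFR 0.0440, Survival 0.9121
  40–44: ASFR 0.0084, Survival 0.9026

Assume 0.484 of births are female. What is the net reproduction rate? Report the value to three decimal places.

1.897

Proportion female at birth = 0.484.
Each age group contributes 5 × ASFR × survival:
  15–19: 5 × 0.1077 × 0.9715 = 0.52315
  20–24: 5 × 0.2628 × 0.9615 = 1.26341
  25–29: 5 × 0.2379 × 0.9432 = 1.12194
  30–34: 5 × 0.1671 × 0.9253 = 0.77309
  35–39: 5 × 0.0440 × 0.9121 = 0.20066
  40–44: 5 × 0.0084 × 0.9026 = 0.03791
Sum = 3.92016
NRR = 0.484 × 3.92016 = 1.89736
An NRR exceeding 1 indicates intrinsic growth under these rates.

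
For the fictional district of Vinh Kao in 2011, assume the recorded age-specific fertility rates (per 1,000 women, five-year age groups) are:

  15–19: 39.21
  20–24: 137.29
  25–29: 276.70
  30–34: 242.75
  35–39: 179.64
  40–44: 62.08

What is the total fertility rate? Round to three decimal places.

Sum of ASFRs = 39.21 + 137.29 + 276.70 + 242.75 + 179.64 + 62.08 = 937.67
TFR = 5 × 937.67 / 1000 = 4.68835

4.688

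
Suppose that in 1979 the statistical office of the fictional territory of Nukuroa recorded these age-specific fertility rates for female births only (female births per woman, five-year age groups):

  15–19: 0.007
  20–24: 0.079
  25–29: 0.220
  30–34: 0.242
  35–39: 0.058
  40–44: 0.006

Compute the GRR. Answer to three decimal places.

3.060

Sum of female ASFRs = 0.007 + 0.079 + 0.220 + 0.242 + 0.058 + 0.006 = 0.612
GRR = 5 × 0.612 = 3.06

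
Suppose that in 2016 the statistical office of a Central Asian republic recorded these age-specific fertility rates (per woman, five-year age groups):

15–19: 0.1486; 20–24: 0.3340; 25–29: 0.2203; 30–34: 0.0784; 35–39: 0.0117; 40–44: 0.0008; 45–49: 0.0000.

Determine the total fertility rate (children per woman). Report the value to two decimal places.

Sum of ASFRs = 0.1486 + 0.3340 + 0.2203 + 0.0784 + 0.0117 + 0.0008 + 0.0000 = 0.7938
TFR = 5 × 0.7938 = 3.969

3.97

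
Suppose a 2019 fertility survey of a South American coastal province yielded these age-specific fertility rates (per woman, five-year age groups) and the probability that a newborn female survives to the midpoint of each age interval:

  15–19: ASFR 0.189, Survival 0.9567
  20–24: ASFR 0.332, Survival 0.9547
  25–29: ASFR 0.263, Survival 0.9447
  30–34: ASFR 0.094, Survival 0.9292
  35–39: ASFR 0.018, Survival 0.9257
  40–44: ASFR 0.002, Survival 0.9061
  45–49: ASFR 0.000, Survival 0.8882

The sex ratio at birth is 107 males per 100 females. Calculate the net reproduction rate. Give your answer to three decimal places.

Proportion female at birth = 100 / (100 + 107) = 0.48309.
Weighting each age-specific rate by interval width and survival:
  15–19: 5 × 0.189 × 0.9567 = 0.90408
  20–24: 5 × 0.332 × 0.9547 = 1.58480
  25–29: 5 × 0.263 × 0.9447 = 1.24228
  30–34: 5 × 0.094 × 0.9292 = 0.43672
  35–39: 5 × 0.018 × 0.9257 = 0.08331
  40–44: 5 × 0.002 × 0.9061 = 0.00906
  45–49: 5 × 0.000 × 0.8882 = 0.00000
Sum = 4.26025
NRR = 0.48309 × 4.26025 = 2.05808
With NRR above 1 the population is above replacement fertility.

2.058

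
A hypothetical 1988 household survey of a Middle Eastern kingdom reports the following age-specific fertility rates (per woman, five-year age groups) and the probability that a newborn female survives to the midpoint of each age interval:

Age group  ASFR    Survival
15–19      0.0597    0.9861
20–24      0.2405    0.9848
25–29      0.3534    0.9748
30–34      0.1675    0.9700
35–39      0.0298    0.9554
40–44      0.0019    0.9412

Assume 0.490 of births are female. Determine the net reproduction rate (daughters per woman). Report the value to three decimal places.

2.041

Proportion female at birth = 0.490.
Per-age-group product (5 × ASFR × survival probability):
  15–19: 5 × 0.0597 × 0.9861 = 0.29435
  20–24: 5 × 0.2405 × 0.9848 = 1.18422
  25–29: 5 × 0.3534 × 0.9748 = 1.72247
  30–34: 5 × 0.1675 × 0.9700 = 0.81238
  35–39: 5 × 0.0298 × 0.9554 = 0.14235
  40–44: 5 × 0.0019 × 0.9412 = 0.00894
Sum = 4.16471
NRR = 0.490 × 4.16471 = 2.04071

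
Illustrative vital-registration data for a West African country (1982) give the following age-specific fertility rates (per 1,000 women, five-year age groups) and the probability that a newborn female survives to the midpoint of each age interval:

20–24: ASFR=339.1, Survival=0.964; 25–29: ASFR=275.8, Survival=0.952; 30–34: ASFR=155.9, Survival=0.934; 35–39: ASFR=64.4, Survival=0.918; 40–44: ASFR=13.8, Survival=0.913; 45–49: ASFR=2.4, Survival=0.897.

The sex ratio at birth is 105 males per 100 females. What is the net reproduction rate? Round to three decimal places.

1.973

Proportion female at birth = 100 / (100 + 105) = 0.48780.
Per-age-group product (5 × ASFR × survival probability):
  20–24: 5 × 339.1/1000 × 0.964 = 1.63446
  25–29: 5 × 275.8/1000 × 0.952 = 1.31281
  30–34: 5 × 155.9/1000 × 0.934 = 0.72805
  35–39: 5 × 64.4/1000 × 0.918 = 0.29560
  40–44: 5 × 13.8/1000 × 0.913 = 0.06300
  45–49: 5 × 2.4/1000 × 0.897 = 0.01076
Sum = 4.04468
NRR = 0.48780 × 4.04468 = 1.97299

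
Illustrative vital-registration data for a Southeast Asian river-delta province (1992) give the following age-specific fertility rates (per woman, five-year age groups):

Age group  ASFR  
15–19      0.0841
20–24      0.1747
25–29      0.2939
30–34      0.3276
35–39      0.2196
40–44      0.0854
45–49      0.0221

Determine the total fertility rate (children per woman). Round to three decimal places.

Sum of ASFRs = 0.0841 + 0.1747 + 0.2939 + 0.3276 + 0.2196 + 0.0854 + 0.0221 = 1.2074
TFR = 5 × 1.2074 = 6.037

6.037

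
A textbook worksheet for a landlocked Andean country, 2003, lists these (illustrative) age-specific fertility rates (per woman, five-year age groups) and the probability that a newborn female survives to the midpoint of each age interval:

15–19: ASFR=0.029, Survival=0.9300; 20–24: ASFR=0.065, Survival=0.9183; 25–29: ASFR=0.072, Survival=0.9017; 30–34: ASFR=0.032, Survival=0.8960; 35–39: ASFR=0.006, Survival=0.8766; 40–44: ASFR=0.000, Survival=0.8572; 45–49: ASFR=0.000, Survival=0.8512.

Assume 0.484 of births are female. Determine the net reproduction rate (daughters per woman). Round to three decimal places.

0.449

Proportion female at birth = 0.484.
Weighting each age-specific rate by interval width and survival:
  15–19: 5 × 0.029 × 0.9300 = 0.13485
  20–24: 5 × 0.065 × 0.9183 = 0.29845
  25–29: 5 × 0.072 × 0.9017 = 0.32461
  30–34: 5 × 0.032 × 0.8960 = 0.14336
  35–39: 5 × 0.006 × 0.8766 = 0.02630
  40–44: 5 × 0.000 × 0.8572 = 0.00000
  45–49: 5 × 0.000 × 0.8512 = 0.00000
Sum = 0.92757
NRR = 0.484 × 0.92757 = 0.44894
NRR < 1, so the cohort does not fully replace itself.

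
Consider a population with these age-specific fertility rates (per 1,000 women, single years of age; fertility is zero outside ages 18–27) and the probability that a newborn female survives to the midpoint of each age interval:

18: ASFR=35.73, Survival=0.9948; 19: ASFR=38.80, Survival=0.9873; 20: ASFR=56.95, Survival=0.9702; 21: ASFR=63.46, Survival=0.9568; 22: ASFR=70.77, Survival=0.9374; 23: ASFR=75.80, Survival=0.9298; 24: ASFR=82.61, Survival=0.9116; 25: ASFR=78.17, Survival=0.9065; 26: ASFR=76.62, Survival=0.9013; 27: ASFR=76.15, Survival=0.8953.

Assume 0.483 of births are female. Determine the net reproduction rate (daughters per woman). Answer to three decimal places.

0.295

Proportion female at birth = 0.483.
Survival-weighted fertility by age (1·fₓ·Sₓ):
  18: 1 × 35.73/1000 × 0.9948 = 0.03554
  19: 1 × 38.80/1000 × 0.9873 = 0.03831
  20: 1 × 56.95/1000 × 0.9702 = 0.05525
  21: 1 × 63.46/1000 × 0.9568 = 0.06072
  22: 1 × 70.77/1000 × 0.9374 = 0.06634
  23: 1 × 75.80/1000 × 0.9298 = 0.07048
  24: 1 × 82.61/1000 × 0.9116 = 0.07531
  25: 1 × 78.17/1000 × 0.9065 = 0.07086
  26: 1 × 76.62/1000 × 0.9013 = 0.06906
  27: 1 × 76.15/1000 × 0.8953 = 0.06818
Sum = 0.61005
NRR = 0.483 × 0.61005 = 0.29465
NRR < 1, so the cohort does not fully replace itself.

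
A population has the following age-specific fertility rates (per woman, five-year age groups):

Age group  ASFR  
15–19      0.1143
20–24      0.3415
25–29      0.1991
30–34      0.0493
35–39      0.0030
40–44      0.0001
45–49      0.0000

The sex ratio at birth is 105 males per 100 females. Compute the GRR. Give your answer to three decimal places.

Proportion female at birth = 100 / (100 + 105) = 0.48780.
Sum of ASFRs = 0.1143 + 0.3415 + 0.1991 + 0.0493 + 0.0030 + 0.0001 + 0.0000 = 0.7073
TFR = 5 × 0.7073 = 3.5365
GRR = 0.48780 × 3.5365 = 1.72510

1.725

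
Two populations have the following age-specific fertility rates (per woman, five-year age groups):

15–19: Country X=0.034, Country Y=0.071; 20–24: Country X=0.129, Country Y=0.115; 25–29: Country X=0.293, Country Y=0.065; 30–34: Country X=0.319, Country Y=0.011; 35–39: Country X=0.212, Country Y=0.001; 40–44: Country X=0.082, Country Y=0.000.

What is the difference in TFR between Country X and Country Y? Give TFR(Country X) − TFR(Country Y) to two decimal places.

Country X:
  Sum of ASFRs = 0.034 + 0.129 + 0.293 + 0.319 + 0.212 + 0.082 = 1.069
  TFR = 5 × 1.069 = 5.345
Country Y:
  Sum of ASFRs = 0.071 + 0.115 + 0.065 + 0.011 + 0.001 + 0.000 = 0.263
  TFR = 5 × 0.263 = 1.315
Difference = 5.345 − 1.315 = 4.03

4.03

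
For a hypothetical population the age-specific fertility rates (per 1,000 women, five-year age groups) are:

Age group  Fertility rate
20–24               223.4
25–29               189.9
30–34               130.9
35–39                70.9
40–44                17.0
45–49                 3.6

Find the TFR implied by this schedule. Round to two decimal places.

3.18

Sum of ASFRs = 223.4 + 189.9 + 130.9 + 70.9 + 17.0 + 3.6 = 635.7
TFR = 5 × 635.7 / 1000 = 3.1785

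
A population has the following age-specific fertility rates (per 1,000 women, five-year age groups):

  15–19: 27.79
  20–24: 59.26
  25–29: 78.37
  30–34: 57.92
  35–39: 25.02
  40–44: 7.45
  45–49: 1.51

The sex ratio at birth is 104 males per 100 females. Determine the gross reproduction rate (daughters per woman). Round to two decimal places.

Proportion female at birth = 100 / (100 + 104) = 0.49020.
Sum of ASFRs = 27.79 + 59.26 + 78.37 + 57.92 + 25.02 + 7.45 + 1.51 = 257.32
TFR = 5 × 257.32 / 1000 = 1.2866
GRR = 0.49020 × 1.2866 = 0.63069

0.63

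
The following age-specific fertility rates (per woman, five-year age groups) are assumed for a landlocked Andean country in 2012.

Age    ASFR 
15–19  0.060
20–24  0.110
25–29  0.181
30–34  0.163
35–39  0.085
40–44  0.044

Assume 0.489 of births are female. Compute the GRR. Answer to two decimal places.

1.57

Proportion female at birth = 0.489.
Sum of ASFRs = 0.060 + 0.110 + 0.181 + 0.163 + 0.085 + 0.044 = 0.643
TFR = 5 × 0.643 = 3.215
GRR = 0.489 × 3.215 = 1.57214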